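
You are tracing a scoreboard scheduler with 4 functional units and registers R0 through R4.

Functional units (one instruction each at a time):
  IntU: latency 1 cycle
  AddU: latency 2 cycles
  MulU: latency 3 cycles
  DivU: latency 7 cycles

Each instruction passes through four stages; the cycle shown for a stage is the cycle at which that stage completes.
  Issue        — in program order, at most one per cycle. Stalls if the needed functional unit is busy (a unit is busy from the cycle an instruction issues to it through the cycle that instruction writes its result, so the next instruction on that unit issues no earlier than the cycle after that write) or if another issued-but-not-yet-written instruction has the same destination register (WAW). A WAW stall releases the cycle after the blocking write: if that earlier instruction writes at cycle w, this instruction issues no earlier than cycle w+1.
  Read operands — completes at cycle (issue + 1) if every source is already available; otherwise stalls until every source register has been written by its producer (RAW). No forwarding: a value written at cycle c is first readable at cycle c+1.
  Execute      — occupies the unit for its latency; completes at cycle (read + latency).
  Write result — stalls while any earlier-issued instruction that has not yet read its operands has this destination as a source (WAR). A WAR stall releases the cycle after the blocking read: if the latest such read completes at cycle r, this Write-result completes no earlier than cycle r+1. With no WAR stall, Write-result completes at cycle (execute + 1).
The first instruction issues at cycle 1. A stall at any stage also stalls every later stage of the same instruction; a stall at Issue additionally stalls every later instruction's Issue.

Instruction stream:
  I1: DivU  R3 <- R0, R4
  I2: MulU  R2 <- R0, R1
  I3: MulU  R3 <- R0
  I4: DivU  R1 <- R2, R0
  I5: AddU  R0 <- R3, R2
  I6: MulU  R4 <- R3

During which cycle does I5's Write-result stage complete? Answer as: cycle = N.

cycle = 20

[I1] 1/2/9/10
[I2] 2/3/6/7
[I3] 11/12/15/16  (WAW R3: wait I1 write@10)
[I4] 12/13/20/21
[I5] 13/17/19/20  (RAW R3: wait I3 write@16)
[I6] 17/18/21/22  (struct: MulU busy until I3 writes@16)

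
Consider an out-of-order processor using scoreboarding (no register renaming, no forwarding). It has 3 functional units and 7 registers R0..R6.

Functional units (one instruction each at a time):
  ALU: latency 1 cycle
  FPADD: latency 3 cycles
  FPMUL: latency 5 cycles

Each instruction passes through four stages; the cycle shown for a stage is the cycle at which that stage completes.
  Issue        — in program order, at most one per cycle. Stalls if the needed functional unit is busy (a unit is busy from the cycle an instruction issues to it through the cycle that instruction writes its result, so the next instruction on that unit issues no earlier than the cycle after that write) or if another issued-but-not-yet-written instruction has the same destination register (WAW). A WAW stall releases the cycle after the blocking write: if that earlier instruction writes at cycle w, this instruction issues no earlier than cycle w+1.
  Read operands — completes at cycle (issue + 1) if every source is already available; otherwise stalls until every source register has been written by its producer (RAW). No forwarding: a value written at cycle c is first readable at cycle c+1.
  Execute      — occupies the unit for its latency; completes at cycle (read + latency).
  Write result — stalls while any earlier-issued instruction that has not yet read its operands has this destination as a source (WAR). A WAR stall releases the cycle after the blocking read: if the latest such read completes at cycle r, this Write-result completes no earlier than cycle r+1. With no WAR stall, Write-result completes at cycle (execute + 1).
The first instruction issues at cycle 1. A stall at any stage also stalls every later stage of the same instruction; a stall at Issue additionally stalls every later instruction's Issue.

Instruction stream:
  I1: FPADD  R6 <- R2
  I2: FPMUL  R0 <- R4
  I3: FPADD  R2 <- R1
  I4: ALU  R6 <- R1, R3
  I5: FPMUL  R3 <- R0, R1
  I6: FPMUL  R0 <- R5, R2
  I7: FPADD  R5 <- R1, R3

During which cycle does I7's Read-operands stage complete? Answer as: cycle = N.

[1] I1→FPADD
[2] I1 RO, I2→FPMUL
[3] I2 RO
[5] I1 EX
[6] I1 WR R6
[7] I3→FPADD
[8] I2 EX, I3 RO, I4→ALU
[9] I2 WR R0, I4 RO
[10] I4 EX, I5→FPMUL
[11] I3 EX, I4 WR R6, I5 RO
[12] I3 WR R2
[16] I5 EX
[17] I5 WR R3
[18] I6→FPMUL
[19] I6 RO, I7→FPADD
[20] I7 RO
[23] I7 EX
[24] I6 EX, I7 WR R5
[25] I6 WR R0

cycle = 20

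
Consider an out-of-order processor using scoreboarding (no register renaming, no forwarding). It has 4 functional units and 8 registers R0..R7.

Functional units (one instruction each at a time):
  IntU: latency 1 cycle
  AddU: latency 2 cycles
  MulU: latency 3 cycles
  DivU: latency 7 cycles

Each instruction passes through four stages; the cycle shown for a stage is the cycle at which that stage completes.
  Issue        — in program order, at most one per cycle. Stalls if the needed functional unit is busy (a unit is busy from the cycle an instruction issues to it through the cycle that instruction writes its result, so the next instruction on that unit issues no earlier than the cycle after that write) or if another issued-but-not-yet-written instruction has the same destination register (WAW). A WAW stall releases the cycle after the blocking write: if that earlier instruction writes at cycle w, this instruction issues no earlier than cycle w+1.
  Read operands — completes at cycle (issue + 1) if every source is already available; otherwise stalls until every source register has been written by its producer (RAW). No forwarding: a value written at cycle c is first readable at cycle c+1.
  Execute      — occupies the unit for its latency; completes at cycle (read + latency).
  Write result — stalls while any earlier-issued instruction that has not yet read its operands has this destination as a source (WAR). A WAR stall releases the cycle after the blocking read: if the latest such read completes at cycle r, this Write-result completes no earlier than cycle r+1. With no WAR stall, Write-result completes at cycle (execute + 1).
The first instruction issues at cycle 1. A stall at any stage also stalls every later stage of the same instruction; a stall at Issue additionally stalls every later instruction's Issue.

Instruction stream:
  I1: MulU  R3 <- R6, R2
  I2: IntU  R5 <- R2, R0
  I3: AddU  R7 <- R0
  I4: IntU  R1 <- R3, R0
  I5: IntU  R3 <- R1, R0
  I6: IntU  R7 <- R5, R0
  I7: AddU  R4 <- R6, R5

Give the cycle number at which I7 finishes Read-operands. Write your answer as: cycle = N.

cycle = 16

[1] I1 issues→MulU
[2] I1 reads, I2 issues→IntU
[3] I2 reads, I3 issues→AddU
[4] I2 exec-done, I3 reads
[5] I1 exec-done, I2 writes R5
[6] I1 writes R3, I3 exec-done, I4 issues→IntU
[7] I3 writes R7, I4 reads
[8] I4 exec-done
[9] I4 writes R1
[10] I5 issues→IntU
[11] I5 reads
[12] I5 exec-done
[13] I5 writes R3
[14] I6 issues→IntU
[15] I6 reads, I7 issues→AddU
[16] I6 exec-done, I7 reads
[17] I6 writes R7
[18] I7 exec-done
[19] I7 writes R4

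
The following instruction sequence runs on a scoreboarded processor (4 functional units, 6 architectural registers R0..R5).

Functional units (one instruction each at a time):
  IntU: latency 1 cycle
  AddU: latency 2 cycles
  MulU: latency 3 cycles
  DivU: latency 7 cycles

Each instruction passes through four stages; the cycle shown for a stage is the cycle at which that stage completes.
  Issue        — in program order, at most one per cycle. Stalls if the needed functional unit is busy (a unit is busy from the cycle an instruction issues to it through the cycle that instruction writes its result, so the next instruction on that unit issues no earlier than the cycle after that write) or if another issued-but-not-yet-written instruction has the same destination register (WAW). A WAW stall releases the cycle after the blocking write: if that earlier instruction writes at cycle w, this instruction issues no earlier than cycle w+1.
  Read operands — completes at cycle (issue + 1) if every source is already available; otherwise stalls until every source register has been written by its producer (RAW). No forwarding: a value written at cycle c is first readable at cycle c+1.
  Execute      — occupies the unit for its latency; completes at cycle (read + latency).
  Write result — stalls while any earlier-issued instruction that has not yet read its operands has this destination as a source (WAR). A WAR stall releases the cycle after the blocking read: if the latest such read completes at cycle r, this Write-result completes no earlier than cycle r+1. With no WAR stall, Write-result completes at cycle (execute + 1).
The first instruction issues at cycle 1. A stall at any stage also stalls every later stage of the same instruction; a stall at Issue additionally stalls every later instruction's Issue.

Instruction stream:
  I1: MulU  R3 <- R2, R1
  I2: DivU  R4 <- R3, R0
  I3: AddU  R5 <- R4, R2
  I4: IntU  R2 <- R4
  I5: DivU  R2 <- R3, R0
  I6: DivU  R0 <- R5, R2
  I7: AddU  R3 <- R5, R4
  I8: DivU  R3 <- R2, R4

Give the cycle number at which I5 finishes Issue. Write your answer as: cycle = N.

[1] I1 issues→MulU
[2] I1 reads; I2 issues→DivU
[3] I3 issues→AddU
[4] I4 issues→IntU
[5] I1 exec-done
[6] I1 writes R3
[7] I2 reads
[14] I2 exec-done
[15] I2 writes R4
[16] I3 reads; I4 reads
[17] I4 exec-done
[18] I3 exec-done; I4 writes R2
[19] I3 writes R5; I5 issues→DivU
[20] I5 reads
[27] I5 exec-done
[28] I5 writes R2
[29] I6 issues→DivU
[30] I6 reads; I7 issues→AddU
[31] I7 reads
[33] I7 exec-done
[34] I7 writes R3
[37] I6 exec-done
[38] I6 writes R0
[39] I8 issues→DivU
[40] I8 reads
[47] I8 exec-done
[48] I8 writes R3

cycle = 19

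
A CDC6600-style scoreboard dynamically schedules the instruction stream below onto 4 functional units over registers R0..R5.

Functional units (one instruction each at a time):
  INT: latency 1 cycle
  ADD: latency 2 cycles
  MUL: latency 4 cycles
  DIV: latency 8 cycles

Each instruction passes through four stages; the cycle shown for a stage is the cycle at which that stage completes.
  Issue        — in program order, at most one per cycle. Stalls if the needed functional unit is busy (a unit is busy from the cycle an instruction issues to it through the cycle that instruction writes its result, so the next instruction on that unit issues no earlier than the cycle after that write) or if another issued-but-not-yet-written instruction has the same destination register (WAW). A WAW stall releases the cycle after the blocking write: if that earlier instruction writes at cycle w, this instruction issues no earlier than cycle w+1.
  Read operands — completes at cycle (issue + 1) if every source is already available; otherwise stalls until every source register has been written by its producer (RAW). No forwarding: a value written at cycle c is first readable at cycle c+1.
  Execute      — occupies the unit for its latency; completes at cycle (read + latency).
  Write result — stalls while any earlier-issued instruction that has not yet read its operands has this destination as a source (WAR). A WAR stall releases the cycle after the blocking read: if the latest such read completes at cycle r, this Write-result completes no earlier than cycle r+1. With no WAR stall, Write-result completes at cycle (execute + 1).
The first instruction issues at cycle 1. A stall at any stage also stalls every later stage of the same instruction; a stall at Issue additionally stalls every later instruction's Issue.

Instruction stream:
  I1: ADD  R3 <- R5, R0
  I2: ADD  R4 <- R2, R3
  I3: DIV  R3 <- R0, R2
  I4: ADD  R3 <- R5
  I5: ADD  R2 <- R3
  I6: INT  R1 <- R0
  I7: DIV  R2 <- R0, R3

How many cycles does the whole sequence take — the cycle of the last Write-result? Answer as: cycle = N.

cycle = 38

[1] I1→ADD
[2] I1 RO
[4] I1 EX
[5] I1 WR R3
[6] I2→ADD
[7] I2 RO · I3→DIV
[8] I3 RO
[9] I2 EX
[10] I2 WR R4
[16] I3 EX
[17] I3 WR R3
[18] I4→ADD
[19] I4 RO
[21] I4 EX
[22] I4 WR R3
[23] I5→ADD
[24] I5 RO · I6→INT
[25] I6 RO
[26] I5 EX · I6 EX
[27] I5 WR R2 · I6 WR R1
[28] I7→DIV
[29] I7 RO
[37] I7 EX
[38] I7 WR R2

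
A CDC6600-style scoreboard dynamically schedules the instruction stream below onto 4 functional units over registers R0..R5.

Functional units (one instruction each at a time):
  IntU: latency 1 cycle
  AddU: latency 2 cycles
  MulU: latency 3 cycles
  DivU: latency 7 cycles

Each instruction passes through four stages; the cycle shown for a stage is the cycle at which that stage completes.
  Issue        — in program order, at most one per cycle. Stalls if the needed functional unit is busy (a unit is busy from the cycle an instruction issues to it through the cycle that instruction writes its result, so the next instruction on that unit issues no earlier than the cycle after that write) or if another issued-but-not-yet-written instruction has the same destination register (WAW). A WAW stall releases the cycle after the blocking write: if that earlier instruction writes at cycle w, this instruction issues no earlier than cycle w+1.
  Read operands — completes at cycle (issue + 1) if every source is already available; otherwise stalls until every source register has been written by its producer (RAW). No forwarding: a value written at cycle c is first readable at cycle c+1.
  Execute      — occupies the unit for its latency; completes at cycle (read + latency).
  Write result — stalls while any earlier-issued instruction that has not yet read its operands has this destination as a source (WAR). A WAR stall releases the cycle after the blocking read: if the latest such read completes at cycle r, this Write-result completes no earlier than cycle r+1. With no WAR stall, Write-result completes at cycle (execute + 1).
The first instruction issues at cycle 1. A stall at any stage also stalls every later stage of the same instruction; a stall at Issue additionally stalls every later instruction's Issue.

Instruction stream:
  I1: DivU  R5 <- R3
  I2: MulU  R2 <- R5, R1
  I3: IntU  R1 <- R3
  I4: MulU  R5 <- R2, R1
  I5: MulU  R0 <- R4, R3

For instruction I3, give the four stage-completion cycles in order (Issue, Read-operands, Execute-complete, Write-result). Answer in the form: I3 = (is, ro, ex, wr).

I1: IS=1 RO=2 EX=9 WR=10
I2: IS=2 RO=11 EX=14 WR=15  [RAW R5: wait I1 write@10]
I3: IS=3 RO=4 EX=5 WR=12  [WAR R1: wait I2 read@11]
I4: IS=16 RO=17 EX=20 WR=21  [struct: MulU busy until I2 writes@15]
I5: IS=22 RO=23 EX=26 WR=27  [struct: MulU busy until I4 writes@21]

I3 = (3, 4, 5, 12)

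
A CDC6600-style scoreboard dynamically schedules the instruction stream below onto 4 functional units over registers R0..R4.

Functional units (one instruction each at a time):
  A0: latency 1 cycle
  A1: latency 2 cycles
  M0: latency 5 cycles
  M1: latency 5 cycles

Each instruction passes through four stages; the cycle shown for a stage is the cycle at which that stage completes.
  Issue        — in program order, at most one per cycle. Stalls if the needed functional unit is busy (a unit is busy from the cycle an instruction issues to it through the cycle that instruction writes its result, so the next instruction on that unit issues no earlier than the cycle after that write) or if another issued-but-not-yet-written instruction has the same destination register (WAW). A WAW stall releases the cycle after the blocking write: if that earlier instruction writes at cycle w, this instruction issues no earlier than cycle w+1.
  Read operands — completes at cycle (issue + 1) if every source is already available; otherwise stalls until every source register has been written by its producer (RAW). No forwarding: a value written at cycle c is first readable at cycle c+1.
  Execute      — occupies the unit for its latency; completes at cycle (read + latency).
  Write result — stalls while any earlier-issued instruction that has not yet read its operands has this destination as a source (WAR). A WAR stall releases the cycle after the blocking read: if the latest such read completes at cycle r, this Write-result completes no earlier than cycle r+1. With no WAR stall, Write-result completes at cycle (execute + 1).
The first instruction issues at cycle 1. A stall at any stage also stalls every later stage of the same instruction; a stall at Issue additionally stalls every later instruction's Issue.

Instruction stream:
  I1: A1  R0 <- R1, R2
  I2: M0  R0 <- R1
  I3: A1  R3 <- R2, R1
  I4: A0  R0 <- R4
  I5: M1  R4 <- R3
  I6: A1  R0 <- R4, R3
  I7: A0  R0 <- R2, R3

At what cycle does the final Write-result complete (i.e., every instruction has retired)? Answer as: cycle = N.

cycle = 30

I1 -> (1, 2, 4, 5)
I2 -> (6, 7, 12, 13)  // WAW R0: wait I1 write@5
I3 -> (7, 8, 10, 11)
I4 -> (14, 15, 16, 17)  // WAW R0: wait I2 write@13
I5 -> (15, 16, 21, 22)
I6 -> (18, 23, 25, 26)  // WAW R0: wait I4 write@17, RAW R4: wait I5 write@22
I7 -> (27, 28, 29, 30)  // WAW R0: wait I6 write@26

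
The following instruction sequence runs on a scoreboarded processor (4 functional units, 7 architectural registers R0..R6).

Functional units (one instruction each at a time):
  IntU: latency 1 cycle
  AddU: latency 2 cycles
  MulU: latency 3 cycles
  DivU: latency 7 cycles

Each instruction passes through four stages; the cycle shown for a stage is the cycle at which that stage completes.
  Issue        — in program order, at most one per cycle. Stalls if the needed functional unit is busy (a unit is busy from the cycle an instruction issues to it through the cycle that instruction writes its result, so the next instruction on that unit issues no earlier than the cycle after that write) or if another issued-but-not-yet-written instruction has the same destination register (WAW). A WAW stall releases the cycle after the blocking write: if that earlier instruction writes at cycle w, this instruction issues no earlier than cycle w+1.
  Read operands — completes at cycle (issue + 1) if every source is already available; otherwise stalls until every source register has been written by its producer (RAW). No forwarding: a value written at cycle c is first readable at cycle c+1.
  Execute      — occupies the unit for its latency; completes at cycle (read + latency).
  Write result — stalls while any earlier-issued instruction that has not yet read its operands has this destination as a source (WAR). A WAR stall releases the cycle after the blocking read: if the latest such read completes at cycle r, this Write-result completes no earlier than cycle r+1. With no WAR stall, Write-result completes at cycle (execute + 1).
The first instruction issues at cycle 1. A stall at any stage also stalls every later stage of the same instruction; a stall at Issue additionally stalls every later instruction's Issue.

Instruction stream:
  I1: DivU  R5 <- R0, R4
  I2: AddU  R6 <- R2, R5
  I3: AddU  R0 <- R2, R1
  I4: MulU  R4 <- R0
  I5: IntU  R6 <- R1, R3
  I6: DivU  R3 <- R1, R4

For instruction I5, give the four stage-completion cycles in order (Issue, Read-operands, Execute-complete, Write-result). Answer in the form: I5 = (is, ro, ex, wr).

I1 -> (1, 2, 9, 10)
I2 -> (2, 11, 13, 14)  // RAW R5: wait I1 write@10
I3 -> (15, 16, 18, 19)  // struct: AddU busy until I2 writes@14
I4 -> (16, 20, 23, 24)  // RAW R0: wait I3 write@19
I5 -> (17, 18, 19, 20)
I6 -> (18, 25, 32, 33)  // RAW R4: wait I4 write@24

I5 = (17, 18, 19, 20)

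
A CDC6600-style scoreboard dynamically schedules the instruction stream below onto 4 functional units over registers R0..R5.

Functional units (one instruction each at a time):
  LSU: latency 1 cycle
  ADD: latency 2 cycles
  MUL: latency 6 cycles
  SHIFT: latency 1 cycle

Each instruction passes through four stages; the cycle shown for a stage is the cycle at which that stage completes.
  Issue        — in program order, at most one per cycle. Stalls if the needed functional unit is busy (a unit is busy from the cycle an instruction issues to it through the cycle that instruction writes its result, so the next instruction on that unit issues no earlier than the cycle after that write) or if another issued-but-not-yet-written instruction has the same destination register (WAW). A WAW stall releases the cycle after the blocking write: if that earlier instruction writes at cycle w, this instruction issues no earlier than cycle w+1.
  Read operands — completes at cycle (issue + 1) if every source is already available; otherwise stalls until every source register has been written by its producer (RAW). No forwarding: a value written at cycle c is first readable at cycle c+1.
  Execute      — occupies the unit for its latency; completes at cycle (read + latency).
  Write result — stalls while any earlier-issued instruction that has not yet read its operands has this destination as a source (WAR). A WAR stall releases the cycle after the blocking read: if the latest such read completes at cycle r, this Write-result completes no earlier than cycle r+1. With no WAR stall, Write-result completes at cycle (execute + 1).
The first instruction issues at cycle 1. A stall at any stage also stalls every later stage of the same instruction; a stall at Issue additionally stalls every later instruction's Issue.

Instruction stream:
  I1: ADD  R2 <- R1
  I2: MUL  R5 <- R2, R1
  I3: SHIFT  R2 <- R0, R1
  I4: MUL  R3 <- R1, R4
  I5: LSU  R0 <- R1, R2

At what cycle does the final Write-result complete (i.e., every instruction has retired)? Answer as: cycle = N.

cycle = 22

cycle 1: I1 issues→ADD
cycle 2: I1 reads, I2 issues→MUL
cycle 4: I1 exec-done
cycle 5: I1 writes R2
cycle 6: I2 reads, I3 issues→SHIFT
cycle 7: I3 reads
cycle 8: I3 exec-done
cycle 9: I3 writes R2
cycle 12: I2 exec-done
cycle 13: I2 writes R5
cycle 14: I4 issues→MUL
cycle 15: I4 reads, I5 issues→LSU
cycle 16: I5 reads
cycle 17: I5 exec-done
cycle 18: I5 writes R0
cycle 21: I4 exec-done
cycle 22: I4 writes R3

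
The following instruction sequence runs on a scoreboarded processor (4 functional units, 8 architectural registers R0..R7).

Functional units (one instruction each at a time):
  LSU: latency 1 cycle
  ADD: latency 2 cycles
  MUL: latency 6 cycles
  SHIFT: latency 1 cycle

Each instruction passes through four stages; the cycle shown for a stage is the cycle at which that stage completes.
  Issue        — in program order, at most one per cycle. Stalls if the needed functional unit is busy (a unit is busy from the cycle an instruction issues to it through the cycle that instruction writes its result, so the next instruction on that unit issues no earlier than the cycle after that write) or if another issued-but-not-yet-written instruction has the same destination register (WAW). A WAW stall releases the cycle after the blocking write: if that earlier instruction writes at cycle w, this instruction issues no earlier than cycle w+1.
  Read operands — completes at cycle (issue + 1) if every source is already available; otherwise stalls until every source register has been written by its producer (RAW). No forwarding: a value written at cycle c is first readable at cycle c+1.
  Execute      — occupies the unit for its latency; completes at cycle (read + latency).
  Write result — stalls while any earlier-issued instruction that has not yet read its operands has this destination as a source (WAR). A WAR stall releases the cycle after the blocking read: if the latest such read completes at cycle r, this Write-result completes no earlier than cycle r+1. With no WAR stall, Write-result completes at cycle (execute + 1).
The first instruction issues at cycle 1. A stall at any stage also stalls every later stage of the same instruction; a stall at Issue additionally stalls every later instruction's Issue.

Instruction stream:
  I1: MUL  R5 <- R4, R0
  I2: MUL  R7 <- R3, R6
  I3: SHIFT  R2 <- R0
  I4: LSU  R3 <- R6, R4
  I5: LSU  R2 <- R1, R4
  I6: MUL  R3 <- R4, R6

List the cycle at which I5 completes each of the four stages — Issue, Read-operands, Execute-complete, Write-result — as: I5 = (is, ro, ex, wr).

I5 = (16, 17, 18, 19)

t=1  I1 issues→MUL
t=2  I1 reads
t=8  I1 exec-done
t=9  I1 writes R5
t=10  I2 issues→MUL
t=11  I2 reads, I3 issues→SHIFT
t=12  I3 reads, I4 issues→LSU
t=13  I3 exec-done, I4 reads
t=14  I3 writes R2, I4 exec-done
t=15  I4 writes R3
t=16  I5 issues→LSU
t=17  I2 exec-done, I5 reads
t=18  I2 writes R7, I5 exec-done
t=19  I5 writes R2, I6 issues→MUL
t=20  I6 reads
t=26  I6 exec-done
t=27  I6 writes R3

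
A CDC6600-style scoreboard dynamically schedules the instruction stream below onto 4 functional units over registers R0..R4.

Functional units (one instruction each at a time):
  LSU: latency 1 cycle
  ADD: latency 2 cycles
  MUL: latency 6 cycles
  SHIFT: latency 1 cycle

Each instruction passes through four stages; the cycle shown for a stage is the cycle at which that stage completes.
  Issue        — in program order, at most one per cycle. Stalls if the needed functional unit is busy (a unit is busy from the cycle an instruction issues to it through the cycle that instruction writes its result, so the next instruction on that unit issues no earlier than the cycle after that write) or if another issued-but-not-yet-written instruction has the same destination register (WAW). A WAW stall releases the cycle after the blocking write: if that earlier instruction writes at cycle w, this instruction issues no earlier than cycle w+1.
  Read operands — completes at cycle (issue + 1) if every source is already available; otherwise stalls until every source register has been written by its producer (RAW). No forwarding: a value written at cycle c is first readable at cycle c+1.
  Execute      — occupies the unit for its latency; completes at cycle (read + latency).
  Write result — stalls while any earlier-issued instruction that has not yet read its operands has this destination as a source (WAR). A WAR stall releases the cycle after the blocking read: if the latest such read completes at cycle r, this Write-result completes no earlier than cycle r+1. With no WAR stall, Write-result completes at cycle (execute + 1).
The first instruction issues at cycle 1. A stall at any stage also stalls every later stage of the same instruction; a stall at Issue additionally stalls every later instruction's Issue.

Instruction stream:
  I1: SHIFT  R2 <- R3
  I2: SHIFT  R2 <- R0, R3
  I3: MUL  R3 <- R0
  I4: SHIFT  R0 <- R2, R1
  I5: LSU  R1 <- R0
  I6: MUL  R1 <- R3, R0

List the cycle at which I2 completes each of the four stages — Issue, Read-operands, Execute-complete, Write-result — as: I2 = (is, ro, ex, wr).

I2 = (5, 6, 7, 8)

  I1 | 1 | 2 | 3 | 4
  I2 | 5 | 6 | 7 | 8   struct: SHIFT busy until I1 writes@4
  I3 | 6 | 7 | 13 | 14
  I4 | 9 | 10 | 11 | 12   struct: SHIFT busy until I2 writes@8
  I5 | 10 | 13 | 14 | 15   RAW R0: wait I4 write@12
  I6 | 16 | 17 | 23 | 24   WAW R1: wait I5 write@15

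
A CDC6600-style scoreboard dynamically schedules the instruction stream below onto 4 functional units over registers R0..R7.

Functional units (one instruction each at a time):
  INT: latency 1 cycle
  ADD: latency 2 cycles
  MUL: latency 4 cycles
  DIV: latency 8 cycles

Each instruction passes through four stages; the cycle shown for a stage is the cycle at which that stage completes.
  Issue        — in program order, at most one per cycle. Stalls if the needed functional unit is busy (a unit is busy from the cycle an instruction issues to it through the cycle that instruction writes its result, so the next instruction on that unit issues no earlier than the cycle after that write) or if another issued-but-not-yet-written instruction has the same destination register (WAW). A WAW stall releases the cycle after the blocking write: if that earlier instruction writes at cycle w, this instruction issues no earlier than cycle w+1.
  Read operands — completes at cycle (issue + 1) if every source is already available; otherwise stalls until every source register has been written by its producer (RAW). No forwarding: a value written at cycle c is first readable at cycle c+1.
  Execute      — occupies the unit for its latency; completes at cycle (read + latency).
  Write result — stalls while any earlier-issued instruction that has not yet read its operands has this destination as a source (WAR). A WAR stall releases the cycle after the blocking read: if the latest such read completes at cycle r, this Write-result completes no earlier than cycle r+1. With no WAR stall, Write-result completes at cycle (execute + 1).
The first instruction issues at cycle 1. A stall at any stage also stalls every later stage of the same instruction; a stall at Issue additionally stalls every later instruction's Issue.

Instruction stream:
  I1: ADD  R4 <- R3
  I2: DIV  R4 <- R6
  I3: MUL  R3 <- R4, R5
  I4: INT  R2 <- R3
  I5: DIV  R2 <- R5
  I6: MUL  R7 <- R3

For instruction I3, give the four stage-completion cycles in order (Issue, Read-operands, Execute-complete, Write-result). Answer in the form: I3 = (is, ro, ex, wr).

[1] I1 issues→ADD
[2] I1 reads
[4] I1 exec-done
[5] I1 writes R4
[6] I2 issues→DIV
[7] I2 reads | I3 issues→MUL
[8] I4 issues→INT
[15] I2 exec-done
[16] I2 writes R4
[17] I3 reads
[21] I3 exec-done
[22] I3 writes R3
[23] I4 reads
[24] I4 exec-done
[25] I4 writes R2
[26] I5 issues→DIV
[27] I5 reads | I6 issues→MUL
[28] I6 reads
[32] I6 exec-done
[33] I6 writes R7
[35] I5 exec-done
[36] I5 writes R2

I3 = (7, 17, 21, 22)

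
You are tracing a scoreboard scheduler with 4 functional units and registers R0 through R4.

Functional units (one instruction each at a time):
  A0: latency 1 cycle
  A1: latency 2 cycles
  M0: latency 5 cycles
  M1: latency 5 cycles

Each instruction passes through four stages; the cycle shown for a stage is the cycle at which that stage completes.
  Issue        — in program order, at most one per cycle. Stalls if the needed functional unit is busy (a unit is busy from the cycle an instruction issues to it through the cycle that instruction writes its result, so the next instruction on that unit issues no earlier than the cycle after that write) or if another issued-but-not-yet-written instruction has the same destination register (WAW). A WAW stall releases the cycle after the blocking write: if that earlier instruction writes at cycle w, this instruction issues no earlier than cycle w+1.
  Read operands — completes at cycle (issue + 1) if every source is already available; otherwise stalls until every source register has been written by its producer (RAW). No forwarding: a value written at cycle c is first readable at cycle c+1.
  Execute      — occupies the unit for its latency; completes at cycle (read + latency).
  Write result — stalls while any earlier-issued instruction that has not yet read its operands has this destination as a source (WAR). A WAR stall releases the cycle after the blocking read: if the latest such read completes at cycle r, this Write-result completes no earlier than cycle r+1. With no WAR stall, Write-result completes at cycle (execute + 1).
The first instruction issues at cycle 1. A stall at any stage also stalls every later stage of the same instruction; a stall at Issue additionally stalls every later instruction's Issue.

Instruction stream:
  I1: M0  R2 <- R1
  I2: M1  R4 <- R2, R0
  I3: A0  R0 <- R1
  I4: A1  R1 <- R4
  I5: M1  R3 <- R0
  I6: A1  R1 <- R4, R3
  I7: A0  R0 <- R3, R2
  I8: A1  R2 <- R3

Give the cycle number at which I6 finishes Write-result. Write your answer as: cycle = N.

I1: IS=1 RO=2 EX=7 WR=8
I2: IS=2 RO=9 EX=14 WR=15  [RAW R2: wait I1 write@8]
I3: IS=3 RO=4 EX=5 WR=10  [WAR R0: wait I2 read@9]
I4: IS=4 RO=16 EX=18 WR=19  [RAW R4: wait I2 write@15]
I5: IS=16 RO=17 EX=22 WR=23  [struct: M1 busy until I2 writes@15]
I6: IS=20 RO=24 EX=26 WR=27  [struct: A1 busy until I4 writes@19; RAW R3: wait I5 write@23]
I7: IS=21 RO=24 EX=25 WR=26  [RAW R3: wait I5 write@23]
I8: IS=28 RO=29 EX=31 WR=32  [struct: A1 busy until I6 writes@27]

cycle = 27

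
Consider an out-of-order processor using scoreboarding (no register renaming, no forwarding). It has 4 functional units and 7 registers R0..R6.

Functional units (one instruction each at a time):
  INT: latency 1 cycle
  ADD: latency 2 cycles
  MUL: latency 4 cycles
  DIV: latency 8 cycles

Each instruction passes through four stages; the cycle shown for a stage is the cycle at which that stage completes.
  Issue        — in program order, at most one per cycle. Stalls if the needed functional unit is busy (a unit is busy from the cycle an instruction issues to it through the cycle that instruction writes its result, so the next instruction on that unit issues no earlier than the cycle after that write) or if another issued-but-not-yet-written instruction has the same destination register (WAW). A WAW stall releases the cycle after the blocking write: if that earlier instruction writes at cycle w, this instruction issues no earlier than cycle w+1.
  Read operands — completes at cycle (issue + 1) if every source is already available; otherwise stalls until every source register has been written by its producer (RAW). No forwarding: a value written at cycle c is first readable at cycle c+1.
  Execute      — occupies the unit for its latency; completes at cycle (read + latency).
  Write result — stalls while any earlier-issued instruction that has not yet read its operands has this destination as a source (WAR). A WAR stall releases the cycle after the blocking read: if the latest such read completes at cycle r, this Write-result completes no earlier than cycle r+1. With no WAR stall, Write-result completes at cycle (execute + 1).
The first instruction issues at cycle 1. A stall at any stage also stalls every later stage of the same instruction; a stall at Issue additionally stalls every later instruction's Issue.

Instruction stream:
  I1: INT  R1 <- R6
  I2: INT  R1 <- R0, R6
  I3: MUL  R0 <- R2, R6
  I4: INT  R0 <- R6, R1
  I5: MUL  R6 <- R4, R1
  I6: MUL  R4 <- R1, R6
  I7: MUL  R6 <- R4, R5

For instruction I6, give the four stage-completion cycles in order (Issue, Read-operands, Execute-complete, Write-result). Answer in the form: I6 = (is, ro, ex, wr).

I6 = (21, 22, 26, 27)

cycle 1: I1 dispatched to INT
cycle 2: I1 operands ready
cycle 3: I1 complete
cycle 4: R1←I1
cycle 5: I2 dispatched to INT
cycle 6: I2 operands ready · I3 dispatched to MUL
cycle 7: I2 complete · I3 operands ready
cycle 8: R1←I2
cycle 11: I3 complete
cycle 12: R0←I3
cycle 13: I4 dispatched to INT
cycle 14: I4 operands ready · I5 dispatched to MUL
cycle 15: I4 complete · I5 operands ready
cycle 16: R0←I4
cycle 19: I5 complete
cycle 20: R6←I5
cycle 21: I6 dispatched to MUL
cycle 22: I6 operands ready
cycle 26: I6 complete
cycle 27: R4←I6
cycle 28: I7 dispatched to MUL
cycle 29: I7 operands ready
cycle 33: I7 complete
cycle 34: R6←I7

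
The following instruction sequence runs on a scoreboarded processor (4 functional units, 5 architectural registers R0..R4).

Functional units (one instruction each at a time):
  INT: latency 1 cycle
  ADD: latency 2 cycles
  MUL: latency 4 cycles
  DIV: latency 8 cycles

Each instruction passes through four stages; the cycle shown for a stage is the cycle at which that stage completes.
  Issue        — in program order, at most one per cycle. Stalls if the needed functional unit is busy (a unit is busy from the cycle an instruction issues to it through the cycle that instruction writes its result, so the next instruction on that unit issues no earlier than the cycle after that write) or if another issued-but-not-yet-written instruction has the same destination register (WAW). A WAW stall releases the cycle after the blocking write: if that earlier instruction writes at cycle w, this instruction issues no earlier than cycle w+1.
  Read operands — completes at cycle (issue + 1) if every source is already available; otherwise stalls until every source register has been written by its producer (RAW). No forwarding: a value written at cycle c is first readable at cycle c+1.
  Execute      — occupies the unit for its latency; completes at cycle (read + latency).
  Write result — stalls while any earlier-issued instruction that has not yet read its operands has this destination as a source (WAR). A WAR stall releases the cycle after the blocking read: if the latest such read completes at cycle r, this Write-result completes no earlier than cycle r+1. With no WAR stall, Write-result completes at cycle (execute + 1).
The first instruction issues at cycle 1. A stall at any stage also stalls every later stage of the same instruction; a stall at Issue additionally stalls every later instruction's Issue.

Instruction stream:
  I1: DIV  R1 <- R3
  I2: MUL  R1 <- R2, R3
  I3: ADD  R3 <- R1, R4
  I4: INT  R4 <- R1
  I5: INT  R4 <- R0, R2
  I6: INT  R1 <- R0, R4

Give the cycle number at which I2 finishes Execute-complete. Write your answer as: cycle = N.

cycle 1: I1 issues→DIV
cycle 2: I1 reads
cycle 10: I1 exec-done
cycle 11: I1 writes R1
cycle 12: I2 issues→MUL
cycle 13: I2 reads | I3 issues→ADD
cycle 14: I4 issues→INT
cycle 17: I2 exec-done
cycle 18: I2 writes R1
cycle 19: I3 reads | I4 reads
cycle 20: I4 exec-done
cycle 21: I3 exec-done | I4 writes R4
cycle 22: I3 writes R3 | I5 issues→INT
cycle 23: I5 reads
cycle 24: I5 exec-done
cycle 25: I5 writes R4
cycle 26: I6 issues→INT
cycle 27: I6 reads
cycle 28: I6 exec-done
cycle 29: I6 writes R1

cycle = 17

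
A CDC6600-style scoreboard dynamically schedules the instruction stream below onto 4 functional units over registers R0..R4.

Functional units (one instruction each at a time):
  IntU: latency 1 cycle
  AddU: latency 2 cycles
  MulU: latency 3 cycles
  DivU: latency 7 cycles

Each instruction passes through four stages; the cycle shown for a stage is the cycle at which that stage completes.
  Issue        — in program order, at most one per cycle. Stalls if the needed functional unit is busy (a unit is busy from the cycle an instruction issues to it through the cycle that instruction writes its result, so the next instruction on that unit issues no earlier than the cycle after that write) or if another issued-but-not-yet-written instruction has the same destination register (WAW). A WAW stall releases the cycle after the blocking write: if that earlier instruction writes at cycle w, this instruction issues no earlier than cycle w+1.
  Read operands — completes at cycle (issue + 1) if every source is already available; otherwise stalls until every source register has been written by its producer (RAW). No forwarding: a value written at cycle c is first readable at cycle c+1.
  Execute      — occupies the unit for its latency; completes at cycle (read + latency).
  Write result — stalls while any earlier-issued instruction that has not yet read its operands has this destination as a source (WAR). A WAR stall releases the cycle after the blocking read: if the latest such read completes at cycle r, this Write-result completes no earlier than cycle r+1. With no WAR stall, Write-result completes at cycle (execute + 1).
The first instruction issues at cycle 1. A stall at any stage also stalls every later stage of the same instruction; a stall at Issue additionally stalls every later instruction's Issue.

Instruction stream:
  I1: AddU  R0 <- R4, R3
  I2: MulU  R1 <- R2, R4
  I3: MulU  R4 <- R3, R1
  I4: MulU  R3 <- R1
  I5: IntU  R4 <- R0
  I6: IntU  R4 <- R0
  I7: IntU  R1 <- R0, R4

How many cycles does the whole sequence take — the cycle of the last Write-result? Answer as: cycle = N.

cycle = 26

  I1 | 1 | 2 | 4 | 5
  I2 | 2 | 3 | 6 | 7
  I3 | 8 | 9 | 12 | 13   struct: MulU busy until I2 writes@7
  I4 | 14 | 15 | 18 | 19   struct: MulU busy until I3 writes@13
  I5 | 15 | 16 | 17 | 18
  I6 | 19 | 20 | 21 | 22   struct: IntU busy until I5 writes@18
  I7 | 23 | 24 | 25 | 26   struct: IntU busy until I6 writes@22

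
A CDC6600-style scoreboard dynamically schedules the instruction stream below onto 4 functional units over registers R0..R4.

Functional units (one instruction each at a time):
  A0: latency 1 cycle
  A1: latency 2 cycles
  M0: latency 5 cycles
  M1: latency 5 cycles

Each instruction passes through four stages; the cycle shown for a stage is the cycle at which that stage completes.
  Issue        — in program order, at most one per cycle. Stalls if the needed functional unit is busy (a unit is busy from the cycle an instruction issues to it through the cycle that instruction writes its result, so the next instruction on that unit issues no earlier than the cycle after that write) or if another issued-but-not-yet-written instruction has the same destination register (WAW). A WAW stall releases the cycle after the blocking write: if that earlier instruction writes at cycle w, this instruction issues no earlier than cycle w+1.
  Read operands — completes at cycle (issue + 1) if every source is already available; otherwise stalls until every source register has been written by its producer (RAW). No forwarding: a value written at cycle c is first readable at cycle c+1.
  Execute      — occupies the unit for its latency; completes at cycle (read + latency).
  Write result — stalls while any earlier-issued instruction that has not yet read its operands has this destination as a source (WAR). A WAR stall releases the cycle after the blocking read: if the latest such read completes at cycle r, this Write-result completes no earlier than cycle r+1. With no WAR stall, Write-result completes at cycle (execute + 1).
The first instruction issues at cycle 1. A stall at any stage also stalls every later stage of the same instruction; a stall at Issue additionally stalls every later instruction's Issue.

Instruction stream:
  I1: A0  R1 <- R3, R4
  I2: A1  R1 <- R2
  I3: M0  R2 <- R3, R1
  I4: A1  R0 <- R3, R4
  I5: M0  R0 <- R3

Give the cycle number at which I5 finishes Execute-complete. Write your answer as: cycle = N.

cycle = 23

I1: IS=1 RO=2 EX=3 WR=4
I2: IS=5 RO=6 EX=8 WR=9  [WAW R1: wait I1 write@4]
I3: IS=6 RO=10 EX=15 WR=16  [RAW R1: wait I2 write@9]
I4: IS=10 RO=11 EX=13 WR=14  [struct: A1 busy until I2 writes@9]
I5: IS=17 RO=18 EX=23 WR=24  [struct: M0 busy until I3 writes@16]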